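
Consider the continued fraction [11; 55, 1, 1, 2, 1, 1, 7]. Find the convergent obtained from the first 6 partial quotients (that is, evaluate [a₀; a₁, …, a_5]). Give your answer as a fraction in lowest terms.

Start with 1.
2 + 1/(1/1) = 2 + 1/1 = 3/1
1 + 1/(3/1) = 1 + 1/3 = 4/3
1 + 1/(4/3) = 1 + 3/4 = 7/4
55 + 1/(7/4) = 55 + 4/7 = 389/7
11 + 1/(389/7) = 11 + 7/389 = 4286/389

4286/389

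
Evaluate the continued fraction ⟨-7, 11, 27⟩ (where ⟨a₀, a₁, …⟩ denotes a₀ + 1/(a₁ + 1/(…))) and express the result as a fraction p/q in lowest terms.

-2059/298

Build up convergents one term at a time:
a_0 = -7: -7/1
a_1 = 11: -76/11
a_2 = 27: -2059/298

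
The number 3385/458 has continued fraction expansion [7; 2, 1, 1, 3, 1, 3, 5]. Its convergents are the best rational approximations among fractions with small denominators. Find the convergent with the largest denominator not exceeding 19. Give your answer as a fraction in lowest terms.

133/18

a_0 = 7: 7/1  (≤ bound)
a_1 = 2: 15/2  (≤ bound)
a_2 = 1: 22/3  (≤ bound)
a_3 = 1: 37/5  (≤ bound)
a_4 = 3: 133/18  (≤ bound)
a_5 = 1: 170/23  (> 19, stop)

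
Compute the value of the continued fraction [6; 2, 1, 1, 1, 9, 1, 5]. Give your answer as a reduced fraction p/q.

3201/502

Start with 5.
1 + 1/(5/1) = 1 + 1/5 = 6/5
9 + 1/(6/5) = 9 + 5/6 = 59/6
1 + 1/(59/6) = 1 + 6/59 = 65/59
1 + 1/(65/59) = 1 + 59/65 = 124/65
1 + 1/(124/65) = 1 + 65/124 = 189/124
2 + 1/(189/124) = 2 + 124/189 = 502/189
6 + 1/(502/189) = 6 + 189/502 = 3201/502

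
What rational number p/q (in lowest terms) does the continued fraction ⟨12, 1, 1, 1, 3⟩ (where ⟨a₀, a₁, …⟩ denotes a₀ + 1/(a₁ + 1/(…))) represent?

Compute successive convergents:
a_0 = 12: 12/1
a_1 = 1: 13/1
a_2 = 1: 25/2
a_3 = 1: 38/3
a_4 = 3: 139/11

139/11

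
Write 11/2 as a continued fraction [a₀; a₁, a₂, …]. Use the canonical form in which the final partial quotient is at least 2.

⌊11/2⌋ = 5, remainder 1
⌊2/1⌋ = 2, remainder 0

[5; 2]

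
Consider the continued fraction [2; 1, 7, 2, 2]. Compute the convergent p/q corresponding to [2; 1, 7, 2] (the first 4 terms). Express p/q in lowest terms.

49/17

Start with 2.
7 + 1/(2/1) = 7 + 1/2 = 15/2
1 + 1/(15/2) = 1 + 2/15 = 17/15
2 + 1/(17/15) = 2 + 15/17 = 49/17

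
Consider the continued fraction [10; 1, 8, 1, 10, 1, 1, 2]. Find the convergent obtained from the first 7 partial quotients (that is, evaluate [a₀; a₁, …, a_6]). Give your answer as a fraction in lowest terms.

2485/228

Build up convergents one term at a time:
a_0 = 10: 10/1
a_1 = 1: 11/1
a_2 = 8: 98/9
a_3 = 1: 109/10
a_4 = 10: 1188/109
a_5 = 1: 1297/119
a_6 = 1: 2485/228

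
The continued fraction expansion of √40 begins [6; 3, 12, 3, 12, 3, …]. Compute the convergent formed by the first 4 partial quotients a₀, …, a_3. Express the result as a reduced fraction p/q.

a_0 = 6: 6/1
a_1 = 3: 19/3
a_2 = 12: 234/37
a_3 = 3: 721/114

721/114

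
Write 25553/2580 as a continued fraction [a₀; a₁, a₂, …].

[9; 1, 9, 2, 4, 13, 2]

25553 = 9·2580 + 2333, so a_0 = 9
2580 = 1·2333 + 247, so a_1 = 1
2333 = 9·247 + 110, so a_2 = 9
247 = 2·110 + 27, so a_3 = 2
110 = 4·27 + 2, so a_4 = 4
27 = 13·2 + 1, so a_5 = 13
2 = 2·1 + 0, so a_6 = 2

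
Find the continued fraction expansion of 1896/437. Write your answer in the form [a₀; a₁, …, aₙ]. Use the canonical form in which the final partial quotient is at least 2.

[4; 2, 1, 20, 7]

⌊1896/437⌋ = 4, remainder 148
⌊437/148⌋ = 2, remainder 141
⌊148/141⌋ = 1, remainder 7
⌊141/7⌋ = 20, remainder 1
⌊7/1⌋ = 7, remainder 0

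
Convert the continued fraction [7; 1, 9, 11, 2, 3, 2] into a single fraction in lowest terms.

14585/1846

Start with 2.
3 + 1/(2/1) = 3 + 1/2 = 7/2
2 + 1/(7/2) = 2 + 2/7 = 16/7
11 + 1/(16/7) = 11 + 7/16 = 183/16
9 + 1/(183/16) = 9 + 16/183 = 1663/183
1 + 1/(1663/183) = 1 + 183/1663 = 1846/1663
7 + 1/(1846/1663) = 7 + 1663/1846 = 14585/1846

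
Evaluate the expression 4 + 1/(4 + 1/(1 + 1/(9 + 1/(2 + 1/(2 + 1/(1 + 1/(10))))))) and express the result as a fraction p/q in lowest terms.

a_0 = 4: 4/1
a_1 = 4: 17/4
a_2 = 1: 21/5
a_3 = 9: 206/49
a_4 = 2: 433/103
a_5 = 2: 1072/255
a_6 = 1: 1505/358
a_7 = 10: 16122/3835

16122/3835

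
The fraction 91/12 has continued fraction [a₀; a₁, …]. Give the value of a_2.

1

91 = 7·12 + 7, so a_0 = 7
12 = 1·7 + 5, so a_1 = 1
7 = 1·5 + 2, so a_2 = 1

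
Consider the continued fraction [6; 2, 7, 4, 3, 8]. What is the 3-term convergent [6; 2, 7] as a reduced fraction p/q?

97/15

Collapse the nested fraction from the inside out:
Start with 7.
2 + 1/(7/1) = 2 + 1/7 = 15/7
6 + 1/(15/7) = 6 + 7/15 = 97/15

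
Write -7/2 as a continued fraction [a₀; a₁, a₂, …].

-7 ÷ 2 → quotient -4, remainder 1
2 ÷ 1 → quotient 2, remainder 0

[-4; 2]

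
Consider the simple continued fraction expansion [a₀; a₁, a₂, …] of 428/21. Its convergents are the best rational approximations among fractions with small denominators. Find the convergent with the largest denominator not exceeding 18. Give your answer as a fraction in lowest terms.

163/8

List convergents until the denominator exceeds the bound:
a_0 = 20: 20/1  (≤ bound)
a_1 = 2: 41/2  (≤ bound)
a_2 = 1: 61/3  (≤ bound)
a_3 = 1: 102/5  (≤ bound)
a_4 = 1: 163/8  (≤ bound)
a_5 = 2: 428/21  (> 18, stop)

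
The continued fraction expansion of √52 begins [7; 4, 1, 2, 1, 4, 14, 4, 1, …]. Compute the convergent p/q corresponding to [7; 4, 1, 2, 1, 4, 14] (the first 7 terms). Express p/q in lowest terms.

9223/1279

Start with 14.
4 + 1/(14/1) = 4 + 1/14 = 57/14
1 + 1/(57/14) = 1 + 14/57 = 71/57
2 + 1/(71/57) = 2 + 57/71 = 199/71
1 + 1/(199/71) = 1 + 71/199 = 270/199
4 + 1/(270/199) = 4 + 199/270 = 1279/270
7 + 1/(1279/270) = 7 + 270/1279 = 9223/1279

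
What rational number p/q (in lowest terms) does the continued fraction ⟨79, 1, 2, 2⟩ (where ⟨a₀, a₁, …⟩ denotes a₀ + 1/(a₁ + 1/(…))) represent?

558/7

a_0 = 79: 79/1
a_1 = 1: 80/1
a_2 = 2: 239/3
a_3 = 2: 558/7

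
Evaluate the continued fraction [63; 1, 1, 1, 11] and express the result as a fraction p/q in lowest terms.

2228/35

Start with 11.
1 + 1/(11/1) = 1 + 1/11 = 12/11
1 + 1/(12/11) = 1 + 11/12 = 23/12
1 + 1/(23/12) = 1 + 12/23 = 35/23
63 + 1/(35/23) = 63 + 23/35 = 2228/35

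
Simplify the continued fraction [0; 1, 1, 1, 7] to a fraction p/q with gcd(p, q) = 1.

Start with 7.
1 + 1/(7/1) = 1 + 1/7 = 8/7
1 + 1/(8/7) = 1 + 7/8 = 15/8
1 + 1/(15/8) = 1 + 8/15 = 23/15
0 + 1/(23/15) = 0 + 15/23 = 15/23

15/23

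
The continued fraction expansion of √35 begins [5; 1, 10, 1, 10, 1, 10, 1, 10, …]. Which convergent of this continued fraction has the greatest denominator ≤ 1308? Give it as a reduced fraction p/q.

List convergents until the denominator exceeds the bound:
a_0 = 5: 5/1  (≤ bound)
a_1 = 1: 6/1  (≤ bound)
a_2 = 10: 65/11  (≤ bound)
a_3 = 1: 71/12  (≤ bound)
a_4 = 10: 775/131  (≤ bound)
a_5 = 1: 846/143  (≤ bound)
a_6 = 10: 9235/1561  (> 1308, stop)

846/143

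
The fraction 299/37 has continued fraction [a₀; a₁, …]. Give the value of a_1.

299 = 8·37 + 3, so a_0 = 8
37 = 12·3 + 1, so a_1 = 12

12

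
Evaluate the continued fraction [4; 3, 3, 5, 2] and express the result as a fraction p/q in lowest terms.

Start with 2.
5 + 1/(2/1) = 5 + 1/2 = 11/2
3 + 1/(11/2) = 3 + 2/11 = 35/11
3 + 1/(35/11) = 3 + 11/35 = 116/35
4 + 1/(116/35) = 4 + 35/116 = 499/116

499/116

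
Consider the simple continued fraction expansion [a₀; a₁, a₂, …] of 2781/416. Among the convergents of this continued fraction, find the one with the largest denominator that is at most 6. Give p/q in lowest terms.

20/3

a_0 = 6: 6/1  (≤ bound)
a_1 = 1: 7/1  (≤ bound)
a_2 = 2: 20/3  (≤ bound)
a_3 = 5: 107/16  (> 6, stop)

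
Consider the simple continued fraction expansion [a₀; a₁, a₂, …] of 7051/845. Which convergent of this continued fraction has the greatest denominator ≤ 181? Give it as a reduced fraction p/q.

a_0 = 8: 8/1  (≤ bound)
a_1 = 2: 17/2  (≤ bound)
a_2 = 1: 25/3  (≤ bound)
a_3 = 9: 242/29  (≤ bound)
a_4 = 2: 509/61  (≤ bound)
a_5 = 1: 751/90  (≤ bound)
a_6 = 1: 1260/151  (≤ bound)
a_7 = 5: 7051/845  (> 181, stop)

1260/151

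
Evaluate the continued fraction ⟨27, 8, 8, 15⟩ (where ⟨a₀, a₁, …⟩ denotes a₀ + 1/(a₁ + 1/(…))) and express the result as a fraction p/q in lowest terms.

26662/983

Use the convergent recurrence hₖ = aₖ·hₖ₋₁ + hₖ₋₂ (and likewise for the denominators kₖ):
a_0 = 27: 27/1
a_1 = 8: 217/8
a_2 = 8: 1763/65
a_3 = 15: 26662/983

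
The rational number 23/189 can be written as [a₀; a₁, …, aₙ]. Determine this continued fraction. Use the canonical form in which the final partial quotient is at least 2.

⌊23/189⌋ = 0, remainder 23
⌊189/23⌋ = 8, remainder 5
⌊23/5⌋ = 4, remainder 3
⌊5/3⌋ = 1, remainder 2
⌊3/2⌋ = 1, remainder 1
⌊2/1⌋ = 2, remainder 0

[0; 8, 4, 1, 1, 2]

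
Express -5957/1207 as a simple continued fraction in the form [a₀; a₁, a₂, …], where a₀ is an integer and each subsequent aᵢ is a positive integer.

[-5; 15, 2, 9, 4]

Apply division with remainder until the remainder is 0:
-5957 = -5·1207 + 78, so a_0 = -5
1207 = 15·78 + 37, so a_1 = 15
78 = 2·37 + 4, so a_2 = 2
37 = 9·4 + 1, so a_3 = 9
4 = 4·1 + 0, so a_4 = 4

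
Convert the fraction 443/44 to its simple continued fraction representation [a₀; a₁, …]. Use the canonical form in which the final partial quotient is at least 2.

443 = 10·44 + 3, so a_0 = 10
44 = 14·3 + 2, so a_1 = 14
3 = 1·2 + 1, so a_2 = 1
2 = 2·1 + 0, so a_3 = 2

[10; 14, 1, 2]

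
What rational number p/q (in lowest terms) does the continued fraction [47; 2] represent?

95/2

Start with 2.
47 + 1/(2/1) = 47 + 1/2 = 95/2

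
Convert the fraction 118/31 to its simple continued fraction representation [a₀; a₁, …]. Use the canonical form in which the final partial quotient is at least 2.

[3; 1, 4, 6]

118 ÷ 31 → quotient 3, remainder 25
31 ÷ 25 → quotient 1, remainder 6
25 ÷ 6 → quotient 4, remainder 1
6 ÷ 1 → quotient 6, remainder 0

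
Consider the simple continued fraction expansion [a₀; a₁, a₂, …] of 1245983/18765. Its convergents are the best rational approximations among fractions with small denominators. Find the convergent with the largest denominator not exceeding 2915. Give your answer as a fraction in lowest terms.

134193/2021

a_0 = 66: 66/1  (≤ bound)
a_1 = 2: 133/2  (≤ bound)
a_2 = 1: 199/3  (≤ bound)
a_3 = 1: 332/5  (≤ bound)
a_4 = 57: 19123/288  (≤ bound)
a_5 = 7: 134193/2021  (≤ bound)
a_6 = 4: 555895/8372  (> 2915, stop)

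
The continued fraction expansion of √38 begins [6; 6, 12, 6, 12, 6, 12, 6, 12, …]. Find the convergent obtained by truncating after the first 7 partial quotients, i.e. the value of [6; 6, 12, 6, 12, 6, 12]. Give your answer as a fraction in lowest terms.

Start with 12.
6 + 1/(12/1) = 6 + 1/12 = 73/12
12 + 1/(73/12) = 12 + 12/73 = 888/73
6 + 1/(888/73) = 6 + 73/888 = 5401/888
12 + 1/(5401/888) = 12 + 888/5401 = 65700/5401
6 + 1/(65700/5401) = 6 + 5401/65700 = 399601/65700
6 + 1/(399601/65700) = 6 + 65700/399601 = 2463306/399601

2463306/399601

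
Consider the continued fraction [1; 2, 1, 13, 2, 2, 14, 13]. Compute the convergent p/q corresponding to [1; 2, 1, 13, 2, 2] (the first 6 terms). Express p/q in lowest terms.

283/211

Collapse the nested fraction from the inside out:
Start with 2.
2 + 1/(2/1) = 2 + 1/2 = 5/2
13 + 1/(5/2) = 13 + 2/5 = 67/5
1 + 1/(67/5) = 1 + 5/67 = 72/67
2 + 1/(72/67) = 2 + 67/72 = 211/72
1 + 1/(211/72) = 1 + 72/211 = 283/211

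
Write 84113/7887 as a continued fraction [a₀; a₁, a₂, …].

Run the Euclidean algorithm, recording each quotient:
84113 = 10·7887 + 5243, so a_0 = 10
7887 = 1·5243 + 2644, so a_1 = 1
5243 = 1·2644 + 2599, so a_2 = 1
2644 = 1·2599 + 45, so a_3 = 1
2599 = 57·45 + 34, so a_4 = 57
45 = 1·34 + 11, so a_5 = 1
34 = 3·11 + 1, so a_6 = 3
11 = 11·1 + 0, so a_7 = 11

[10; 1, 1, 1, 57, 1, 3, 11]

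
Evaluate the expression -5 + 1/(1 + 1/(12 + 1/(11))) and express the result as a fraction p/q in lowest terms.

-587/144

Starting at the tail and folding back:
Start with 11.
12 + 1/(11/1) = 12 + 1/11 = 133/11
1 + 1/(133/11) = 1 + 11/133 = 144/133
-5 + 1/(144/133) = -5 + 133/144 = -587/144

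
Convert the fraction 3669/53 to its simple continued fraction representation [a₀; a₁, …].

Run the Euclidean algorithm, recording each quotient:
⌊3669/53⌋ = 69, remainder 12
⌊53/12⌋ = 4, remainder 5
⌊12/5⌋ = 2, remainder 2
⌊5/2⌋ = 2, remainder 1
⌊2/1⌋ = 2, remainder 0

[69; 4, 2, 2, 2]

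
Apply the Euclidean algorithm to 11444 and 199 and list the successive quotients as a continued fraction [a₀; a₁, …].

⌊11444/199⌋ = 57, remainder 101
⌊199/101⌋ = 1, remainder 98
⌊101/98⌋ = 1, remainder 3
⌊98/3⌋ = 32, remainder 2
⌊3/2⌋ = 1, remainder 1
⌊2/1⌋ = 2, remainder 0

[57; 1, 1, 32, 1, 2]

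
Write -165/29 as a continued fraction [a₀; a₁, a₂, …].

[-6; 3, 4, 2]

-165 ÷ 29 → quotient -6, remainder 9
29 ÷ 9 → quotient 3, remainder 2
9 ÷ 2 → quotient 4, remainder 1
2 ÷ 1 → quotient 2, remainder 0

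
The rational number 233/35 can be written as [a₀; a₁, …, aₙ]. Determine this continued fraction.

[6; 1, 1, 1, 11]

Repeatedly divide and take the remainder:
233 ÷ 35 → quotient 6, remainder 23
35 ÷ 23 → quotient 1, remainder 12
23 ÷ 12 → quotient 1, remainder 11
12 ÷ 11 → quotient 1, remainder 1
11 ÷ 1 → quotient 11, remainder 0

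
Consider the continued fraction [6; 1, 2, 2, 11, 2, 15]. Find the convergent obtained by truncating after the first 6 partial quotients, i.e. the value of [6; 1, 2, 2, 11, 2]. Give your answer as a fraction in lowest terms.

Use the convergent recurrence hₖ = aₖ·hₖ₋₁ + hₖ₋₂ (and likewise for the denominators kₖ):
a_0 = 6: 6/1
a_1 = 1: 7/1
a_2 = 2: 20/3
a_3 = 2: 47/7
a_4 = 11: 537/80
a_5 = 2: 1121/167

1121/167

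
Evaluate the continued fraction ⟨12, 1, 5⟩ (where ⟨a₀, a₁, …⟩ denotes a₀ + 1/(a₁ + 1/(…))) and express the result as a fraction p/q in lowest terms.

Use the convergent recurrence hₖ = aₖ·hₖ₋₁ + hₖ₋₂ (and likewise for the denominators kₖ):
a_0 = 12: 12/1
a_1 = 1: 13/1
a_2 = 5: 77/6

77/6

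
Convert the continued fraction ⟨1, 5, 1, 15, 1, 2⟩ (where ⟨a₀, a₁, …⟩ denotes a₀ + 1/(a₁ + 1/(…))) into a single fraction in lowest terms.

a_0 = 1: 1/1
a_1 = 5: 6/5
a_2 = 1: 7/6
a_3 = 15: 111/95
a_4 = 1: 118/101
a_5 = 2: 347/297

347/297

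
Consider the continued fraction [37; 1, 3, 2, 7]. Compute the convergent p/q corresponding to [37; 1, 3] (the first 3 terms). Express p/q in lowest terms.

Start with 3.
1 + 1/(3/1) = 1 + 1/3 = 4/3
37 + 1/(4/3) = 37 + 3/4 = 151/4

151/4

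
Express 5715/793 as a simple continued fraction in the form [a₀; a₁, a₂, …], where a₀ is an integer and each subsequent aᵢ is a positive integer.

Run the Euclidean algorithm, recording each quotient:
5715 = 7·793 + 164, so a_0 = 7
793 = 4·164 + 137, so a_1 = 4
164 = 1·137 + 27, so a_2 = 1
137 = 5·27 + 2, so a_3 = 5
27 = 13·2 + 1, so a_4 = 13
2 = 2·1 + 0, so a_5 = 2

[7; 4, 1, 5, 13, 2]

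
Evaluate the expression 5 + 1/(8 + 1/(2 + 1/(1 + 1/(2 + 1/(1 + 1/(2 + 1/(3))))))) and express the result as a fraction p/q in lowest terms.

Starting at the tail and folding back:
Start with 3.
2 + 1/(3/1) = 2 + 1/3 = 7/3
1 + 1/(7/3) = 1 + 3/7 = 10/7
2 + 1/(10/7) = 2 + 7/10 = 27/10
1 + 1/(27/10) = 1 + 10/27 = 37/27
2 + 1/(37/27) = 2 + 27/37 = 101/37
8 + 1/(101/37) = 8 + 37/101 = 845/101
5 + 1/(845/101) = 5 + 101/845 = 4326/845

4326/845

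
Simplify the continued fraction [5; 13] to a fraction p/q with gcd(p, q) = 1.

Compute successive convergents:
a_0 = 5: 5/1
a_1 = 13: 66/13

66/13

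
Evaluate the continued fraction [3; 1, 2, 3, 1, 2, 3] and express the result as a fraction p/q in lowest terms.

447/121

Work from the innermost term outward:
Start with 3.
2 + 1/(3/1) = 2 + 1/3 = 7/3
1 + 1/(7/3) = 1 + 3/7 = 10/7
3 + 1/(10/7) = 3 + 7/10 = 37/10
2 + 1/(37/10) = 2 + 10/37 = 84/37
1 + 1/(84/37) = 1 + 37/84 = 121/84
3 + 1/(121/84) = 3 + 84/121 = 447/121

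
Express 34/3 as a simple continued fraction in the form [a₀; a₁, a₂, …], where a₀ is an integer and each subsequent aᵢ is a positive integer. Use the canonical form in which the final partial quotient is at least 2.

[11; 3]

34 = 11·3 + 1, so a_0 = 11
3 = 3·1 + 0, so a_1 = 3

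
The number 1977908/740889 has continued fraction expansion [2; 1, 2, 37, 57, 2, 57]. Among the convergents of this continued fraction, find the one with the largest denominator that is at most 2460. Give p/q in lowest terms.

a_0 = 2: 2/1  (≤ bound)
a_1 = 1: 3/1  (≤ bound)
a_2 = 2: 8/3  (≤ bound)
a_3 = 37: 299/112  (≤ bound)
a_4 = 57: 17051/6387  (> 2460, stop)

299/112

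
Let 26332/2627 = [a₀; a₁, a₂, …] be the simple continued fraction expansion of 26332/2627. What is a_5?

3

⌊26332/2627⌋ = 10, remainder 62
⌊2627/62⌋ = 42, remainder 23
⌊62/23⌋ = 2, remainder 16
⌊23/16⌋ = 1, remainder 7
⌊16/7⌋ = 2, remainder 2
⌊7/2⌋ = 3, remainder 1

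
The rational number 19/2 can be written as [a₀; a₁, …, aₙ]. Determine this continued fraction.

[9; 2]

Repeatedly divide and take the remainder:
19 = 9·2 + 1, so a_0 = 9
2 = 2·1 + 0, so a_1 = 2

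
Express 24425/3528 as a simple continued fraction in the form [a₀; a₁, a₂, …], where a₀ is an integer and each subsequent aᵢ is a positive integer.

[6; 1, 12, 54, 5]

24425 ÷ 3528 → quotient 6, remainder 3257
3528 ÷ 3257 → quotient 1, remainder 271
3257 ÷ 271 → quotient 12, remainder 5
271 ÷ 5 → quotient 54, remainder 1
5 ÷ 1 → quotient 5, remainder 0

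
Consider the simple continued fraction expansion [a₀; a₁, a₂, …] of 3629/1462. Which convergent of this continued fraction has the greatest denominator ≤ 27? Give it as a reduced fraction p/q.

67/27

a_0 = 2: 2/1  (≤ bound)
a_1 = 2: 5/2  (≤ bound)
a_2 = 13: 67/27  (≤ bound)
a_3 = 1: 72/29  (> 27, stop)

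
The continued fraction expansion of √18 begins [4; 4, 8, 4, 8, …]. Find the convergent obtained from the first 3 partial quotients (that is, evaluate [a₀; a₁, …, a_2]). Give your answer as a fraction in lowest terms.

140/33

Start with 8.
4 + 1/(8/1) = 4 + 1/8 = 33/8
4 + 1/(33/8) = 4 + 8/33 = 140/33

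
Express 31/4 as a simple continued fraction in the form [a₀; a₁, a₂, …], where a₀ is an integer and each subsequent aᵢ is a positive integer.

[7; 1, 3]

⌊31/4⌋ = 7, remainder 3
⌊4/3⌋ = 1, remainder 1
⌊3/1⌋ = 3, remainder 0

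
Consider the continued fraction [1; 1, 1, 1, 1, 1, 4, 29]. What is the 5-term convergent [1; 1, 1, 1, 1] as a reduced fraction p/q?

Compute successive convergents:
a_0 = 1: 1/1
a_1 = 1: 2/1
a_2 = 1: 3/2
a_3 = 1: 5/3
a_4 = 1: 8/5

8/5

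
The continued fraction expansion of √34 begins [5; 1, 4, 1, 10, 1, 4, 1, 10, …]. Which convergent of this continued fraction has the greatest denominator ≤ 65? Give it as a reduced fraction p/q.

a_0 = 5: 5/1  (≤ bound)
a_1 = 1: 6/1  (≤ bound)
a_2 = 4: 29/5  (≤ bound)
a_3 = 1: 35/6  (≤ bound)
a_4 = 10: 379/65  (≤ bound)
a_5 = 1: 414/71  (> 65, stop)

379/65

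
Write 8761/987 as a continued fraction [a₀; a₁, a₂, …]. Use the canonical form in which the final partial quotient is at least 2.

[8; 1, 7, 11, 11]

Run the Euclidean algorithm, recording each quotient:
8761 = 8·987 + 865, so a_0 = 8
987 = 1·865 + 122, so a_1 = 1
865 = 7·122 + 11, so a_2 = 7
122 = 11·11 + 1, so a_3 = 11
11 = 11·1 + 0, so a_4 = 11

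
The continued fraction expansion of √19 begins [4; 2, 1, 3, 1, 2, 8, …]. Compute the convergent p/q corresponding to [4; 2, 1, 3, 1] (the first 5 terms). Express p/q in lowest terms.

61/14

Build up convergents one term at a time:
a_0 = 4: 4/1
a_1 = 2: 9/2
a_2 = 1: 13/3
a_3 = 3: 48/11
a_4 = 1: 61/14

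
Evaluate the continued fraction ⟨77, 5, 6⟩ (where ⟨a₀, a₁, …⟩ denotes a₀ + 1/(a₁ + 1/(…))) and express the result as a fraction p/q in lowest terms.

Starting at the tail and folding back:
Start with 6.
5 + 1/(6/1) = 5 + 1/6 = 31/6
77 + 1/(31/6) = 77 + 6/31 = 2393/31

2393/31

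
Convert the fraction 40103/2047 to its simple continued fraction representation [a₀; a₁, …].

Apply division with remainder until the remainder is 0:
40103 ÷ 2047 → quotient 19, remainder 1210
2047 ÷ 1210 → quotient 1, remainder 837
1210 ÷ 837 → quotient 1, remainder 373
837 ÷ 373 → quotient 2, remainder 91
373 ÷ 91 → quotient 4, remainder 9
91 ÷ 9 → quotient 10, remainder 1
9 ÷ 1 → quotient 9, remainder 0

[19; 1, 1, 2, 4, 10, 9]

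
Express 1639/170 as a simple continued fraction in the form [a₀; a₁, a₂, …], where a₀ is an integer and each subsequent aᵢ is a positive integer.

Run the Euclidean algorithm, recording each quotient:
⌊1639/170⌋ = 9, remainder 109
⌊170/109⌋ = 1, remainder 61
⌊109/61⌋ = 1, remainder 48
⌊61/48⌋ = 1, remainder 13
⌊48/13⌋ = 3, remainder 9
⌊13/9⌋ = 1, remainder 4
⌊9/4⌋ = 2, remainder 1
⌊4/1⌋ = 4, remainder 0

[9; 1, 1, 1, 3, 1, 2, 4]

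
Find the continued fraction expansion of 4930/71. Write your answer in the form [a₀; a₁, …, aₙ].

[69; 2, 3, 2, 4]

Repeatedly divide and take the remainder:
4930 ÷ 71 → quotient 69, remainder 31
71 ÷ 31 → quotient 2, remainder 9
31 ÷ 9 → quotient 3, remainder 4
9 ÷ 4 → quotient 2, remainder 1
4 ÷ 1 → quotient 4, remainder 0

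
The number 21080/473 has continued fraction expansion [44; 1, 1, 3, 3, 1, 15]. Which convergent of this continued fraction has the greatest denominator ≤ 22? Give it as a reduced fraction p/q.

a_0 = 44: 44/1  (≤ bound)
a_1 = 1: 45/1  (≤ bound)
a_2 = 1: 89/2  (≤ bound)
a_3 = 3: 312/7  (≤ bound)
a_4 = 3: 1025/23  (> 22, stop)

312/7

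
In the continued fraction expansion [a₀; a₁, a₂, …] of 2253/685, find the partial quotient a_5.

2253 ÷ 685 → quotient 3, remainder 198
685 ÷ 198 → quotient 3, remainder 91
198 ÷ 91 → quotient 2, remainder 16
91 ÷ 16 → quotient 5, remainder 11
16 ÷ 11 → quotient 1, remainder 5
11 ÷ 5 → quotient 2, remainder 1

2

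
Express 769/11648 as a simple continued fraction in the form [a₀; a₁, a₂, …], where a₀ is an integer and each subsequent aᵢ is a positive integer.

⌊769/11648⌋ = 0, remainder 769
⌊11648/769⌋ = 15, remainder 113
⌊769/113⌋ = 6, remainder 91
⌊113/91⌋ = 1, remainder 22
⌊91/22⌋ = 4, remainder 3
⌊22/3⌋ = 7, remainder 1
⌊3/1⌋ = 3, remainder 0

[0; 15, 6, 1, 4, 7, 3]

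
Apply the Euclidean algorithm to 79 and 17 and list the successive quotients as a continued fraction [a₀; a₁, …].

Apply division with remainder until the remainder is 0:
79 ÷ 17 → quotient 4, remainder 11
17 ÷ 11 → quotient 1, remainder 6
11 ÷ 6 → quotient 1, remainder 5
6 ÷ 5 → quotient 1, remainder 1
5 ÷ 1 → quotient 5, remainder 0

[4; 1, 1, 1, 5]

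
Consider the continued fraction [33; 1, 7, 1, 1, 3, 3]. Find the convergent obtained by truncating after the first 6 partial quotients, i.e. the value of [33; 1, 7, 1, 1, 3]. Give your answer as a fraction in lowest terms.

Use the convergent recurrence hₖ = aₖ·hₖ₋₁ + hₖ₋₂ (and likewise for the denominators kₖ):
a_0 = 33: 33/1
a_1 = 1: 34/1
a_2 = 7: 271/8
a_3 = 1: 305/9
a_4 = 1: 576/17
a_5 = 3: 2033/60

2033/60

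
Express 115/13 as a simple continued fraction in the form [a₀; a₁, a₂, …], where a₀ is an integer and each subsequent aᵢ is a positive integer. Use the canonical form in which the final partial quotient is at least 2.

[8; 1, 5, 2]

⌊115/13⌋ = 8, remainder 11
⌊13/11⌋ = 1, remainder 2
⌊11/2⌋ = 5, remainder 1
⌊2/1⌋ = 2, remainder 0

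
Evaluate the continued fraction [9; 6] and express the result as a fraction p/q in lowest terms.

a_0 = 9: 9/1
a_1 = 6: 55/6

55/6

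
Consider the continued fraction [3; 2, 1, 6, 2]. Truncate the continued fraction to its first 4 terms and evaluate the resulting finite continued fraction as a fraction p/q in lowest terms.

Start with 6.
1 + 1/(6/1) = 1 + 1/6 = 7/6
2 + 1/(7/6) = 2 + 6/7 = 20/7
3 + 1/(20/7) = 3 + 7/20 = 67/20

67/20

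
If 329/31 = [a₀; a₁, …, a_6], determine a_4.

329 ÷ 31 → quotient 10, remainder 19
31 ÷ 19 → quotient 1, remainder 12
19 ÷ 12 → quotient 1, remainder 7
12 ÷ 7 → quotient 1, remainder 5
7 ÷ 5 → quotient 1, remainder 2

1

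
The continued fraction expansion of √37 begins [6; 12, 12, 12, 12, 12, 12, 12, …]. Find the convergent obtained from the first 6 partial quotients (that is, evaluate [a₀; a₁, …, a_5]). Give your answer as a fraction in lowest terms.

1555849/255780

a_0 = 6: 6/1
a_1 = 12: 73/12
a_2 = 12: 882/145
a_3 = 12: 10657/1752
a_4 = 12: 128766/21169
a_5 = 12: 1555849/255780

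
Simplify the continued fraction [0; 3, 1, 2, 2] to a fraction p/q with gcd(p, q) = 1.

7/26

a_0 = 0: 0/1
a_1 = 3: 1/3
a_2 = 1: 1/4
a_3 = 2: 3/11
a_4 = 2: 7/26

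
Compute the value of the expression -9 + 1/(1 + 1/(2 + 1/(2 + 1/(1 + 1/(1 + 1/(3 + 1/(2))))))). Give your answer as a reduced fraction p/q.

a_0 = -9: -9/1
a_1 = 1: -8/1
a_2 = 2: -25/3
a_3 = 2: -58/7
a_4 = 1: -83/10
a_5 = 1: -141/17
a_6 = 3: -506/61
a_7 = 2: -1153/139

-1153/139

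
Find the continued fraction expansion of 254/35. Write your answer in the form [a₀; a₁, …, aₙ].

[7; 3, 1, 8]

254 ÷ 35 → quotient 7, remainder 9
35 ÷ 9 → quotient 3, remainder 8
9 ÷ 8 → quotient 1, remainder 1
8 ÷ 1 → quotient 8, remainder 0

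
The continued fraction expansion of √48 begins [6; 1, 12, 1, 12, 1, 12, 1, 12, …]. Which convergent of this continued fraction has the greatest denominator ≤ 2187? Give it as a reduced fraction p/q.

1351/195

a_0 = 6: 6/1  (≤ bound)
a_1 = 1: 7/1  (≤ bound)
a_2 = 12: 90/13  (≤ bound)
a_3 = 1: 97/14  (≤ bound)
a_4 = 12: 1254/181  (≤ bound)
a_5 = 1: 1351/195  (≤ bound)
a_6 = 12: 17466/2521  (> 2187, stop)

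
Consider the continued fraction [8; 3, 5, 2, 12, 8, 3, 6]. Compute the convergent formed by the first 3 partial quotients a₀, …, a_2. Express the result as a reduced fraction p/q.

133/16

Starting at the tail and folding back:
Start with 5.
3 + 1/(5/1) = 3 + 1/5 = 16/5
8 + 1/(16/5) = 8 + 5/16 = 133/16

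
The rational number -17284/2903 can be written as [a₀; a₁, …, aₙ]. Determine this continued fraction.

Run the Euclidean algorithm, recording each quotient:
-17284 = -6·2903 + 134, so a_0 = -6
2903 = 21·134 + 89, so a_1 = 21
134 = 1·89 + 45, so a_2 = 1
89 = 1·45 + 44, so a_3 = 1
45 = 1·44 + 1, so a_4 = 1
44 = 44·1 + 0, so a_5 = 44

[-6; 21, 1, 1, 1, 44]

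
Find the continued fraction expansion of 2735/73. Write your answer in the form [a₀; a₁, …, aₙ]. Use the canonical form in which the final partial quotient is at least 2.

[37; 2, 6, 1, 4]

2735 = 37·73 + 34, so a_0 = 37
73 = 2·34 + 5, so a_1 = 2
34 = 6·5 + 4, so a_2 = 6
5 = 1·4 + 1, so a_3 = 1
4 = 4·1 + 0, so a_4 = 4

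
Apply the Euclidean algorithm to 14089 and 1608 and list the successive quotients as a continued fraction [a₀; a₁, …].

[8; 1, 3, 5, 25, 3]

⌊14089/1608⌋ = 8, remainder 1225
⌊1608/1225⌋ = 1, remainder 383
⌊1225/383⌋ = 3, remainder 76
⌊383/76⌋ = 5, remainder 3
⌊76/3⌋ = 25, remainder 1
⌊3/1⌋ = 3, remainder 0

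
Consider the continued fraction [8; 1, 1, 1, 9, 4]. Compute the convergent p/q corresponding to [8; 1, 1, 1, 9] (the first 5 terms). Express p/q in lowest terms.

251/29

Start with 9.
1 + 1/(9/1) = 1 + 1/9 = 10/9
1 + 1/(10/9) = 1 + 9/10 = 19/10
1 + 1/(19/10) = 1 + 10/19 = 29/19
8 + 1/(29/19) = 8 + 19/29 = 251/29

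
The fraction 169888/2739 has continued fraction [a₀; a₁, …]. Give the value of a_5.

169888 ÷ 2739 → quotient 62, remainder 70
2739 ÷ 70 → quotient 39, remainder 9
70 ÷ 9 → quotient 7, remainder 7
9 ÷ 7 → quotient 1, remainder 2
7 ÷ 2 → quotient 3, remainder 1
2 ÷ 1 → quotient 2, remainder 0

2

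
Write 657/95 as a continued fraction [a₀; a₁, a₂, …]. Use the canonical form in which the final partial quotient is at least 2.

Run the Euclidean algorithm, recording each quotient:
657 ÷ 95 → quotient 6, remainder 87
95 ÷ 87 → quotient 1, remainder 8
87 ÷ 8 → quotient 10, remainder 7
8 ÷ 7 → quotient 1, remainder 1
7 ÷ 1 → quotient 7, remainder 0

[6; 1, 10, 1, 7]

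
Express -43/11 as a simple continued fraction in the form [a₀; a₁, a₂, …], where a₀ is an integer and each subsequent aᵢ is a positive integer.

[-4; 11]

-43 ÷ 11 → quotient -4, remainder 1
11 ÷ 1 → quotient 11, remainder 0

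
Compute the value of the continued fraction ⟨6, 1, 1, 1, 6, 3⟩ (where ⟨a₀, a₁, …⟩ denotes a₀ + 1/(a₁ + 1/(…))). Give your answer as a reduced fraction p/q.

Start with 3.
6 + 1/(3/1) = 6 + 1/3 = 19/3
1 + 1/(19/3) = 1 + 3/19 = 22/19
1 + 1/(22/19) = 1 + 19/22 = 41/22
1 + 1/(41/22) = 1 + 22/41 = 63/41
6 + 1/(63/41) = 6 + 41/63 = 419/63

419/63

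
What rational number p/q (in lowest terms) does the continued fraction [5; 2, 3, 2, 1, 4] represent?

587/108

Start with 4.
1 + 1/(4/1) = 1 + 1/4 = 5/4
2 + 1/(5/4) = 2 + 4/5 = 14/5
3 + 1/(14/5) = 3 + 5/14 = 47/14
2 + 1/(47/14) = 2 + 14/47 = 108/47
5 + 1/(108/47) = 5 + 47/108 = 587/108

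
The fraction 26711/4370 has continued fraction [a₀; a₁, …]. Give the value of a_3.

Repeatedly divide and take the remainder:
⌊26711/4370⌋ = 6, remainder 491
⌊4370/491⌋ = 8, remainder 442
⌊491/442⌋ = 1, remainder 49
⌊442/49⌋ = 9, remainder 1

9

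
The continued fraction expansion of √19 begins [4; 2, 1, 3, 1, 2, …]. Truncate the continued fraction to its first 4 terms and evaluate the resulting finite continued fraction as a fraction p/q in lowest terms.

48/11

Build up convergents one term at a time:
a_0 = 4: 4/1
a_1 = 2: 9/2
a_2 = 1: 13/3
a_3 = 3: 48/11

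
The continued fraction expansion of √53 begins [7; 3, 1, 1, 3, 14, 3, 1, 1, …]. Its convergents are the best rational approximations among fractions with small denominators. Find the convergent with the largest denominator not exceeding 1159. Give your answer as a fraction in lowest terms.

a_0 = 7: 7/1  (≤ bound)
a_1 = 3: 22/3  (≤ bound)
a_2 = 1: 29/4  (≤ bound)
a_3 = 1: 51/7  (≤ bound)
a_4 = 3: 182/25  (≤ bound)
a_5 = 14: 2599/357  (≤ bound)
a_6 = 3: 7979/1096  (≤ bound)
a_7 = 1: 10578/1453  (> 1159, stop)

7979/1096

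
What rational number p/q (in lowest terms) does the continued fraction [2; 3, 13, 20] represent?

Compute successive convergents:
a_0 = 2: 2/1
a_1 = 3: 7/3
a_2 = 13: 93/40
a_3 = 20: 1867/803

1867/803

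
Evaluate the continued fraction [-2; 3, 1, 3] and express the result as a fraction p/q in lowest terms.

Start with 3.
1 + 1/(3/1) = 1 + 1/3 = 4/3
3 + 1/(4/3) = 3 + 3/4 = 15/4
-2 + 1/(15/4) = -2 + 4/15 = -26/15

-26/15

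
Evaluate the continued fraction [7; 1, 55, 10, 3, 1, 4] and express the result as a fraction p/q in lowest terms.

Collapse the nested fraction from the inside out:
Start with 4.
1 + 1/(4/1) = 1 + 1/4 = 5/4
3 + 1/(5/4) = 3 + 4/5 = 19/5
10 + 1/(19/5) = 10 + 5/19 = 195/19
55 + 1/(195/19) = 55 + 19/195 = 10744/195
1 + 1/(10744/195) = 1 + 195/10744 = 10939/10744
7 + 1/(10939/10744) = 7 + 10744/10939 = 87317/10939

87317/10939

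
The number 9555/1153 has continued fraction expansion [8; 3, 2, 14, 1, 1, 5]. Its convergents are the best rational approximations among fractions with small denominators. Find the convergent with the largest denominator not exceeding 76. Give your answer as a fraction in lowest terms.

List convergents until the denominator exceeds the bound:
a_0 = 8: 8/1  (≤ bound)
a_1 = 3: 25/3  (≤ bound)
a_2 = 2: 58/7  (≤ bound)
a_3 = 14: 837/101  (> 76, stop)

58/7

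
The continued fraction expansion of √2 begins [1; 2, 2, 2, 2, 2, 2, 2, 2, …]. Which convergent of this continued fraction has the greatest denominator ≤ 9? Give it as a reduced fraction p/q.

7/5

a_0 = 1: 1/1  (≤ bound)
a_1 = 2: 3/2  (≤ bound)
a_2 = 2: 7/5  (≤ bound)
a_3 = 2: 17/12  (> 9, stop)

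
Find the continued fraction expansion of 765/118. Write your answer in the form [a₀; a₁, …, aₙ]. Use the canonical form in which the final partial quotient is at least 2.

765 = 6·118 + 57, so a_0 = 6
118 = 2·57 + 4, so a_1 = 2
57 = 14·4 + 1, so a_2 = 14
4 = 4·1 + 0, so a_3 = 4

[6; 2, 14, 4]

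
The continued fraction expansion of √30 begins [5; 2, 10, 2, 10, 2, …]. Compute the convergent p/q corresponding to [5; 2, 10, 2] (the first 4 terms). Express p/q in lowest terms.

Start with 2.
10 + 1/(2/1) = 10 + 1/2 = 21/2
2 + 1/(21/2) = 2 + 2/21 = 44/21
5 + 1/(44/21) = 5 + 21/44 = 241/44

241/44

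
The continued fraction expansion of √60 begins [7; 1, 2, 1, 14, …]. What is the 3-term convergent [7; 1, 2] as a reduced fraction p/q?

a_0 = 7: 7/1
a_1 = 1: 8/1
a_2 = 2: 23/3

23/3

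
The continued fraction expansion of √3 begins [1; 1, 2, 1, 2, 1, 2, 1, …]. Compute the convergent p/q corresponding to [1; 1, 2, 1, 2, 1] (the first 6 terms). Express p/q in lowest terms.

26/15

Work from the innermost term outward:
Start with 1.
2 + 1/(1/1) = 2 + 1/1 = 3/1
1 + 1/(3/1) = 1 + 1/3 = 4/3
2 + 1/(4/3) = 2 + 3/4 = 11/4
1 + 1/(11/4) = 1 + 4/11 = 15/11
1 + 1/(15/11) = 1 + 11/15 = 26/15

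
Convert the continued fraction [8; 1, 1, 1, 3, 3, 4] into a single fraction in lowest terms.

Start with 4.
3 + 1/(4/1) = 3 + 1/4 = 13/4
3 + 1/(13/4) = 3 + 4/13 = 43/13
1 + 1/(43/13) = 1 + 13/43 = 56/43
1 + 1/(56/43) = 1 + 43/56 = 99/56
1 + 1/(99/56) = 1 + 56/99 = 155/99
8 + 1/(155/99) = 8 + 99/155 = 1339/155

1339/155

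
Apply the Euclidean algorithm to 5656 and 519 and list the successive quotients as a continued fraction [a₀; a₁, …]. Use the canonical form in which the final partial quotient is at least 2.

[10; 1, 8, 1, 3, 1, 4, 2]

5656 ÷ 519 → quotient 10, remainder 466
519 ÷ 466 → quotient 1, remainder 53
466 ÷ 53 → quotient 8, remainder 42
53 ÷ 42 → quotient 1, remainder 11
42 ÷ 11 → quotient 3, remainder 9
11 ÷ 9 → quotient 1, remainder 2
9 ÷ 2 → quotient 4, remainder 1
2 ÷ 1 → quotient 2, remainder 0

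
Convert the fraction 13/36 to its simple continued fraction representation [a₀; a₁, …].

[0; 2, 1, 3, 3]

13 ÷ 36 → quotient 0, remainder 13
36 ÷ 13 → quotient 2, remainder 10
13 ÷ 10 → quotient 1, remainder 3
10 ÷ 3 → quotient 3, remainder 1
3 ÷ 1 → quotient 3, remainder 0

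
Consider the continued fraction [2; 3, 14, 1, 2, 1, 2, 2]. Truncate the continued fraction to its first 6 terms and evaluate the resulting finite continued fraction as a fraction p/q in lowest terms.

421/181

a_0 = 2: 2/1
a_1 = 3: 7/3
a_2 = 14: 100/43
a_3 = 1: 107/46
a_4 = 2: 314/135
a_5 = 1: 421/181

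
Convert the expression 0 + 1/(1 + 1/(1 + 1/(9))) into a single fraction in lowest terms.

Start with 9.
1 + 1/(9/1) = 1 + 1/9 = 10/9
1 + 1/(10/9) = 1 + 9/10 = 19/10
0 + 1/(19/10) = 0 + 10/19 = 10/19

10/19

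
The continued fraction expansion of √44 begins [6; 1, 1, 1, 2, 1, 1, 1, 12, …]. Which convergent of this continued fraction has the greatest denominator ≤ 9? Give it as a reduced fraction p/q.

a_0 = 6: 6/1  (≤ bound)
a_1 = 1: 7/1  (≤ bound)
a_2 = 1: 13/2  (≤ bound)
a_3 = 1: 20/3  (≤ bound)
a_4 = 2: 53/8  (≤ bound)
a_5 = 1: 73/11  (> 9, stop)

53/8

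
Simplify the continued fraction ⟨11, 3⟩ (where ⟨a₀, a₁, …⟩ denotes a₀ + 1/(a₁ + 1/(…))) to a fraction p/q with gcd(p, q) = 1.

Use the convergent recurrence hₖ = aₖ·hₖ₋₁ + hₖ₋₂ (and likewise for the denominators kₖ):
a_0 = 11: 11/1
a_1 = 3: 34/3

34/3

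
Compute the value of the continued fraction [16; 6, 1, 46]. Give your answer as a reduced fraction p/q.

5295/328

Start with 46.
1 + 1/(46/1) = 1 + 1/46 = 47/46
6 + 1/(47/46) = 6 + 46/47 = 328/47
16 + 1/(328/47) = 16 + 47/328 = 5295/328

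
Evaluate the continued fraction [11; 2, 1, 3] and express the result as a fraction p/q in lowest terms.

125/11

Use the convergent recurrence hₖ = aₖ·hₖ₋₁ + hₖ₋₂ (and likewise for the denominators kₖ):
a_0 = 11: 11/1
a_1 = 2: 23/2
a_2 = 1: 34/3
a_3 = 3: 125/11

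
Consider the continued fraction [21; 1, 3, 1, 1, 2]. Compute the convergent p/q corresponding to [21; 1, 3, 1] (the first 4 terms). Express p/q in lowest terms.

a_0 = 21: 21/1
a_1 = 1: 22/1
a_2 = 3: 87/4
a_3 = 1: 109/5

109/5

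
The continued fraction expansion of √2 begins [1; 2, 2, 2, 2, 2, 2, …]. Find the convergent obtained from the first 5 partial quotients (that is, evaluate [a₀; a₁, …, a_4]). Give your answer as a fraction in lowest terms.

41/29

a_0 = 1: 1/1
a_1 = 2: 3/2
a_2 = 2: 7/5
a_3 = 2: 17/12
a_4 = 2: 41/29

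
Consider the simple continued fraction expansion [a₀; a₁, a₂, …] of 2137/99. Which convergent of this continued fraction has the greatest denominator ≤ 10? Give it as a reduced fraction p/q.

List convergents until the denominator exceeds the bound:
a_0 = 21: 21/1  (≤ bound)
a_1 = 1: 22/1  (≤ bound)
a_2 = 1: 43/2  (≤ bound)
a_3 = 2: 108/5  (≤ bound)
a_4 = 2: 259/12  (> 10, stop)

108/5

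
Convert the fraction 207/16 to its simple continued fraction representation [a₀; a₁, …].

⌊207/16⌋ = 12, remainder 15
⌊16/15⌋ = 1, remainder 1
⌊15/1⌋ = 15, remainder 0

[12; 1, 15]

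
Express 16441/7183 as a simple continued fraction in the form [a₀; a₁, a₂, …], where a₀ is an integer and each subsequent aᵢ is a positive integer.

⌊16441/7183⌋ = 2, remainder 2075
⌊7183/2075⌋ = 3, remainder 958
⌊2075/958⌋ = 2, remainder 159
⌊958/159⌋ = 6, remainder 4
⌊159/4⌋ = 39, remainder 3
⌊4/3⌋ = 1, remainder 1
⌊3/1⌋ = 3, remainder 0

[2; 3, 2, 6, 39, 1, 3]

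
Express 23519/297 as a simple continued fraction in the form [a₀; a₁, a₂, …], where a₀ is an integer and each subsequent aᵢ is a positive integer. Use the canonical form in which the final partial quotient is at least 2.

23519 ÷ 297 → quotient 79, remainder 56
297 ÷ 56 → quotient 5, remainder 17
56 ÷ 17 → quotient 3, remainder 5
17 ÷ 5 → quotient 3, remainder 2
5 ÷ 2 → quotient 2, remainder 1
2 ÷ 1 → quotient 2, remainder 0

[79; 5, 3, 3, 2, 2]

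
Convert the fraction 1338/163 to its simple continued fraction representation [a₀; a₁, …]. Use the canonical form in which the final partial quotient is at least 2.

⌊1338/163⌋ = 8, remainder 34
⌊163/34⌋ = 4, remainder 27
⌊34/27⌋ = 1, remainder 7
⌊27/7⌋ = 3, remainder 6
⌊7/6⌋ = 1, remainder 1
⌊6/1⌋ = 6, remainder 0

[8; 4, 1, 3, 1, 6]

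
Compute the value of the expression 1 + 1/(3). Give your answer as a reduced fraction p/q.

4/3

Work from the innermost term outward:
Start with 3.
1 + 1/(3/1) = 1 + 1/3 = 4/3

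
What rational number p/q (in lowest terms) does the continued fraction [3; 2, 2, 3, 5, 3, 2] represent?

2265/664

Starting at the tail and folding back:
Start with 2.
3 + 1/(2/1) = 3 + 1/2 = 7/2
5 + 1/(7/2) = 5 + 2/7 = 37/7
3 + 1/(37/7) = 3 + 7/37 = 118/37
2 + 1/(118/37) = 2 + 37/118 = 273/118
2 + 1/(273/118) = 2 + 118/273 = 664/273
3 + 1/(664/273) = 3 + 273/664 = 2265/664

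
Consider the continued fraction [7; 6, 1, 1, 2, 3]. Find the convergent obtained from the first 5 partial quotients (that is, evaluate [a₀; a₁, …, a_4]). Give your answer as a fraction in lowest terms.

236/33

a_0 = 7: 7/1
a_1 = 6: 43/6
a_2 = 1: 50/7
a_3 = 1: 93/13
a_4 = 2: 236/33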